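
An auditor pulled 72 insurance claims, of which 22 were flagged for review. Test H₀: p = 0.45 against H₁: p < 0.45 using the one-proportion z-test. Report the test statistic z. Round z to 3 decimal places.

z = -2.464

p̂ = 22/72 = 0.30556.
SE₀ = √(0.45·0.55/72) = 0.058630.
z = (0.30556 − 0.45)/0.058630 = -0.14444/0.058630 = -2.464.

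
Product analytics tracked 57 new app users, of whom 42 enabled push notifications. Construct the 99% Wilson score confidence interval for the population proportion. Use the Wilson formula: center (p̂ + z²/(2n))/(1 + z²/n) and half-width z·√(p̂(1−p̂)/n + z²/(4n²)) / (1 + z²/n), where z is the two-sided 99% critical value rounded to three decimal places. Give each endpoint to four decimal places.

p̂ = 42/57 = 0.73684; z = 2.576, so z² = 6.635776.
1 + z²/n = 1.116417.
Center = (0.73684 + 0.058209)/1.116417 = 0.71214.
Radicand: p̂(1−p̂)/n + z²/(4n²) = 0.003401856 + 0.000510601 = 0.003912457.
Half-width = 2.576·√0.003912457/1.116417 = 0.14433.
So the interval runs from 0.5678 to 0.8565.

(0.5678, 0.8565)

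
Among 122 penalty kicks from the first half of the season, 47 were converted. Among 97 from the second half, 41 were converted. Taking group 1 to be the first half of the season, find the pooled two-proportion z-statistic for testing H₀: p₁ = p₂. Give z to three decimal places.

Sample proportions: p̂₁ = 47/122 = 0.38525 and p̂₂ = 41/97 = 0.42268.
Pooling: p̂ = 88/219 = 0.40183.
SE = √[p̂(1−p̂)(1/n₁+1/n₂)] = √[0.40183·0.59817·(1/122+1/97)] ≈ 0.066694.
z = (p̂₁ − p̂₂)/SE = (0.38525 − 0.42268)/0.066694 = -0.03743/0.066694 = -0.561.

z = -0.561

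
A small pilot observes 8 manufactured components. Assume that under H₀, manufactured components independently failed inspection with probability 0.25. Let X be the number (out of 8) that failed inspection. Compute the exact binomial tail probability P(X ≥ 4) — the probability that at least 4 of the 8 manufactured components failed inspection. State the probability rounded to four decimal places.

X is binomial with n = 8 and p = 0.25.
P(X ≥ 4) = Σ_{j=4}^{8} C(8,j)·0.25^j·0.75^{8−j}.
= 0.086517 + 0.023071 + 0.003845 + 0.000366 + 0.000015 = 0.1138.

P = 0.1138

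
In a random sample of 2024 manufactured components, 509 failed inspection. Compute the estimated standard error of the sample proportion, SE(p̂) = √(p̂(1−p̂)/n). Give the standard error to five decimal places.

SE = 0.00964

With x = 509 successes in n = 2024, p̂ = 0.25148.
p̂(1−p̂) = 0.188238.
SE = √(0.188238/2024) = 0.00964.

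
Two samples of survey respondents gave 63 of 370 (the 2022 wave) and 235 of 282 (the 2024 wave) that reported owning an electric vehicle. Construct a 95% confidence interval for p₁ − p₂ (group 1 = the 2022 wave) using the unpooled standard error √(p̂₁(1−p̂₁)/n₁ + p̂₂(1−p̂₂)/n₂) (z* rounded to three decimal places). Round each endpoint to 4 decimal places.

p̂₁ = 63/370 = 0.17027, p̂₂ = 235/282 = 0.83333; p̂₁ − p̂₂ = -0.66306.
SE = √(0.000381833 + 0.000492514) = √0.000874347 = 0.029569.
z* = 1.960 at the 95% level. Margin of error = 0.05796.
Interval: -0.66306 ± 0.05796 → (-0.7210, -0.6051).

(-0.7210, -0.6051)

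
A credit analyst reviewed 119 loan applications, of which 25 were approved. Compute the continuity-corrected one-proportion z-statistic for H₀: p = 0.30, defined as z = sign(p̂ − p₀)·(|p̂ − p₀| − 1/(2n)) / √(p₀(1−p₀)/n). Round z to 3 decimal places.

z = -2.040

The sample proportion is 25/119 = 0.21008. p̂ − p₀ = -0.089916.
1/(2n) = 0.004202.
Corrected numerator: |-0.089916| − 0.004202 = 0.085714.
SE₀ = √(0.30·0.70/119) = 0.042008.
z = −0.085714/0.042008 = -2.040.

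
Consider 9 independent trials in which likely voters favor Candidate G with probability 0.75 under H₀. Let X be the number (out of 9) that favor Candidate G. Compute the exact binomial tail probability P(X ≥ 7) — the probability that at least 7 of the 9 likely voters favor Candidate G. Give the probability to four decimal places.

X is binomial with n = 9 and p = 0.75.
P(X ≥ 7) = C(9,7)·0.75^7·0.25^2 + C(9,8)·0.75^8·0.25^1 + C(9,9)·0.75^9·0.25^0.
= 0.300339 + 0.225254 + 0.075085 = 0.6007.

P = 0.6007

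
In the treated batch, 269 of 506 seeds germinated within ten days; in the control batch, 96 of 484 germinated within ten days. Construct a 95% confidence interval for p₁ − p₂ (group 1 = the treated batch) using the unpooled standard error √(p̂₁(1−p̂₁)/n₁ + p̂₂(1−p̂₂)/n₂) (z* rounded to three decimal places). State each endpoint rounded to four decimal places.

p̂₁ = 269/506 = 0.53162, p̂₂ = 96/484 = 0.19835; p̂₁ − p̂₂ = 0.33327.
SE = √(0.000492095 + 0.000328524) = √0.000820619 = 0.028646.
The 95% critical value is z* = 1.960. Margin of error = 0.05615.
CI: 0.33327 ± 0.05615 = (0.2771, 0.3894).

(0.2771, 0.3894)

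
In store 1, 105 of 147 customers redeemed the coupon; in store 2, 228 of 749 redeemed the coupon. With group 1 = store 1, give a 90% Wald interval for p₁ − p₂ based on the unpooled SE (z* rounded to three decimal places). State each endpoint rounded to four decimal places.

(0.3426, 0.4771)

p̂₁ = 0.71429, p̂₂ = 0.30441, so the observed difference is 0.40988.
SE = √(0.001388310 + 0.000282701) = √0.001671011 = 0.040878.
z* = 1.645 at the 90% level. Margin of error = 0.06724.
CI: 0.40988 ± 0.06724 = (0.3426, 0.4771).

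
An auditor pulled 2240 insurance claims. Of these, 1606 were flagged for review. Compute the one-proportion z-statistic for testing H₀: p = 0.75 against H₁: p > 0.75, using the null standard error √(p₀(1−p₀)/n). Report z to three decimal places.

z = -3.611

p̂ = 1606/2240 = 0.71696.
Null standard error: √(0.75·0.25/2240) = √0.000083705 = 0.009149.
Test statistic: z = -0.03304/0.009149 = -3.611.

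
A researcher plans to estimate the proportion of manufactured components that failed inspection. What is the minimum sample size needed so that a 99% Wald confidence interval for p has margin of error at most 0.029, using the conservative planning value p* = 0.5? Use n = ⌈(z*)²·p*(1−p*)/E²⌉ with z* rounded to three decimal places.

n = 1973

The 99% critical value is z* = 2.576.
p*(1−p*) = 0.50·0.50 = 0.2500.
Required n before rounding: 6.635776 × 0.2500 / 0.029² = 1972.585.
⌈1972.585⌉ = 1973.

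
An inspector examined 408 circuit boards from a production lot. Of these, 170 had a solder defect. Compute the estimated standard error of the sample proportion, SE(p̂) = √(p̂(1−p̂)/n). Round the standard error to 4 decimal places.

SE = 0.0244

With x = 170 successes in n = 408, p̂ = 0.41667.
p̂(1−p̂) = 0.41667·0.58333 = 0.243056.
SE = √(0.243056/408) = √0.000595725 = 0.0244.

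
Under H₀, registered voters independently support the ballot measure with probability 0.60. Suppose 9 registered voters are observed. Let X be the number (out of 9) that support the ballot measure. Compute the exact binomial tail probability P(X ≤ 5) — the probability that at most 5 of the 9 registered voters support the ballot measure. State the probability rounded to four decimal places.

P = 0.5174

X ~ Binomial(n=9, p=0.60).
P(X ≤ 5) = Σ_{j=0}^{5} C(9,j)·0.60^j·0.40^{9−j}.
= 0.000262 + 0.003539 + 0.021234 + 0.074318 + 0.167215 + 0.250823 = 0.5174.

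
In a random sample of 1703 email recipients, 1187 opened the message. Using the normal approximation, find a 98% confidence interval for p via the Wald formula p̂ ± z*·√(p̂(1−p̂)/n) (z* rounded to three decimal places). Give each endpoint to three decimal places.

With x = 1187 successes in n = 1703, p̂ = 0.69701.
Standard error of p̂: √(0.211189/1703) = √0.000124010 = 0.011136.
For 98% confidence, z* = 2.326.
Margin = 2.326·0.011136 = 0.02590.
Interval: 0.69701 ± 0.02590 → (0.671, 0.723).

(0.671, 0.723)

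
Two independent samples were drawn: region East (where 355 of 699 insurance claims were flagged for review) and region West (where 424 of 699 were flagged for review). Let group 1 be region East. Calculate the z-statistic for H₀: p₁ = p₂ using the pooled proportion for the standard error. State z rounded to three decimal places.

p̂₁ = 355/699 = 0.50787, p̂₂ = 424/699 = 0.60658.
Pooled p̂ = (355+424)/(699+699) = 779/1398 = 0.55722.
Pooled SE = √[0.2467253·0.00286123] ≈ 0.026569.
z = (p̂₁ − p̂₂)/SE = (0.50787 − 0.60658)/0.026569 = -0.09871/0.026569 = -3.715.

z = -3.715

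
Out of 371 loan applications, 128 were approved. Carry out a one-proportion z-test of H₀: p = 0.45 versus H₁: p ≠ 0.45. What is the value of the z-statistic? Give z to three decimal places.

The sample proportion is 128/371 = 0.34501.
Null standard error: √(0.45·0.55/371) = √0.000667116 = 0.025829.
Test statistic: z = -0.10499/0.025829 = -4.065.

z = -4.065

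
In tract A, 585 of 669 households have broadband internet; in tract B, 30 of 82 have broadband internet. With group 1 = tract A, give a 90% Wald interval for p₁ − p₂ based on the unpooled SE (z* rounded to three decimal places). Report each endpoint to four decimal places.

(0.4186, 0.5986)

p̂₁ = 585/669 = 0.87444, p̂₂ = 30/82 = 0.36585; p̂₁ − p̂₂ = 0.50859.
SE = √(0.000164118 + 0.002829326) = √0.002993444 = 0.054712.
The 90% critical value is z* = 1.645. Margin = 1.645·0.054712 = 0.09000.
Interval: 0.50859 ± 0.09000 → (0.4186, 0.5986).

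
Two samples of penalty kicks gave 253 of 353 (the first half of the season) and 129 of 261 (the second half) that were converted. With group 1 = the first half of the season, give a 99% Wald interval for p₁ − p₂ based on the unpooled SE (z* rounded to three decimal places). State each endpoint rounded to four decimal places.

p̂₁ = 0.71671, p̂₂ = 0.49425, so the observed difference is 0.22246.
Unpooled SE = √(p̂₁(1−p̂₁)/n₁ + p̂₂(1−p̂₂)/n₂) = √(0.000575170 + 0.000957728) = 0.039152.
For 99% confidence, z* = 2.576. Margin of error = 0.10086.
So the interval runs from 0.1216 to 0.3233.

(0.1216, 0.3233)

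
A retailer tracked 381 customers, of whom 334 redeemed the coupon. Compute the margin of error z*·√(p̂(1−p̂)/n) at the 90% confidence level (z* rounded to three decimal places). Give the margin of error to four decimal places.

ME = 0.0277

With x = 334 successes in n = 381, p̂ = 0.87664.
Standard error of p̂: √(0.108142/381) = √0.000283837 = 0.016847.
The 90% critical value is z* = 1.645.
Margin of error = z*·SE = 1.645 × 0.016847 = 0.0277.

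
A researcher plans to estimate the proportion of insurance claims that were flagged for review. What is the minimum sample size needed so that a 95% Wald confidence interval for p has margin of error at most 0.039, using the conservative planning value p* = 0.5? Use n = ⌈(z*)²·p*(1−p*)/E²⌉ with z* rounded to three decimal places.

n = 632

z* = 1.960 at the 95% level.
p*(1−p*) = 0.50·0.50 = 0.2500.
(z*)²·p*(1−p*)/E² = 3.841600·0.2500/0.001521 = 631.427.
Rounding up, n = 632.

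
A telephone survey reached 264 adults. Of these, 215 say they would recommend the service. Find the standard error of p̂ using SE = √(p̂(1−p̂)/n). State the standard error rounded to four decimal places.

With x = 215 successes in n = 264, p̂ = 0.81439.
p̂(1−p̂) = 0.81439·0.18561 = 0.151159.
Dividing by n and taking the root: √0.000572572 = 0.0239.

SE = 0.0239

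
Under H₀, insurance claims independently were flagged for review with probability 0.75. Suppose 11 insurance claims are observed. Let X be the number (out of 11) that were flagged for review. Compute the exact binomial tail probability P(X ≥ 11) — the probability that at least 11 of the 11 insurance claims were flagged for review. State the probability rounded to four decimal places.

P = 0.0422

X ~ Binomial(n=11, p=0.75).
P(X ≥ 11) = C(11,11)·0.75^11·0.25^0.
= 0.042235 = 0.0422.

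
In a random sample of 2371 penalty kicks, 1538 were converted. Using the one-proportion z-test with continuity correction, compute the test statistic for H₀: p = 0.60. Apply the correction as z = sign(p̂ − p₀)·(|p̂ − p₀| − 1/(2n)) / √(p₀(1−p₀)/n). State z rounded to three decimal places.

z = 4.817

With x = 1538 successes in n = 2371, p̂ = 0.64867. p̂ − p₀ = 0.048671.
Continuity correction 1/(2n) = 1/4742 = 0.000211.
Corrected numerator: |0.048671| − 0.000211 = 0.048460.
SE₀ = √(0.60·0.40/2371) = 0.010061.
z = +0.048460/0.010061 = 4.817.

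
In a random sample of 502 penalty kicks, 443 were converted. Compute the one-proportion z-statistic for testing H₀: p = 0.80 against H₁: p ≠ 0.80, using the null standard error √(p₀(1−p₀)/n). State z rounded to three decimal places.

z = 4.619

p̂ = 443/502 = 0.88247.
Null standard error: √(0.80·0.20/502) = √0.000318725 = 0.017853.
Test statistic: z = 0.08247/0.017853 = 4.619.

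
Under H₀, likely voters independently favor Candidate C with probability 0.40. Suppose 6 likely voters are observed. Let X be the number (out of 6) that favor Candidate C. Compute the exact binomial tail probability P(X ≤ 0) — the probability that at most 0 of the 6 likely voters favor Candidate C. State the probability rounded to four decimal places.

X ~ Binomial(n=6, p=0.40).
P(X ≤ 0) = C(6,0)·0.40^0·0.60^6.
= 0.046656 = 0.0467.

P = 0.0467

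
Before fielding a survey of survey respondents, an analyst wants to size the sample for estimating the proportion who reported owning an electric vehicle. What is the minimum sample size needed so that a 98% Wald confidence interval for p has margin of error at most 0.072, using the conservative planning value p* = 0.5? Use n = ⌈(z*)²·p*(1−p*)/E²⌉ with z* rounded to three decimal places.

n = 261

For 98% confidence, z* = 2.326.
p*(1−p*) = 0.50·0.50 = 0.2500.
Required n before rounding: 5.410276 × 0.2500 / 0.072² = 260.912.
⌈260.912⌉ = 261.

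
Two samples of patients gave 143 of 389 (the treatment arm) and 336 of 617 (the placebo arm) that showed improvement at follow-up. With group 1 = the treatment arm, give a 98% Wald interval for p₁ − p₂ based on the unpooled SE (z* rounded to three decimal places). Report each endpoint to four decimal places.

p̂₁ = 143/389 = 0.36761, p̂₂ = 336/617 = 0.54457; p̂₁ − p̂₂ = -0.17696.
Unpooled SE = √(p̂₁(1−p̂₁)/n₁ + p̂₂(1−p̂₂)/n₂) = √(0.000597616 + 0.000401967) = 0.031616.
z* = 2.326 at the 98% level. Margin = 2.326·0.031616 = 0.07354.
So the interval runs from -0.2505 to -0.1034.

(-0.2505, -0.1034)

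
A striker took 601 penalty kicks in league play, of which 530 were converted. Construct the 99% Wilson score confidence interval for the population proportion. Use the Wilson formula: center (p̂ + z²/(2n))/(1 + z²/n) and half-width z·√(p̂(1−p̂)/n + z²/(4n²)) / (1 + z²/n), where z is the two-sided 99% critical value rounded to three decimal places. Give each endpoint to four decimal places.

p̂ = 530/601 = 0.88186; z = 2.576, so z² = 6.635776.
1 + z²/n = 1.011041.
Center = (0.88186 + 0.005521)/1.011041 = 0.87769.
Radicand: p̂(1−p̂)/n + z²/(4n²) = 0.000173345 + 0.000004593 = 0.000177938.
Half-width = z·√(radicand)/denom = 2.576·0.013339/1.011041 = 0.03399.
CI: 0.87769 ± 0.03399 = (0.8437, 0.9117).

(0.8437, 0.9117)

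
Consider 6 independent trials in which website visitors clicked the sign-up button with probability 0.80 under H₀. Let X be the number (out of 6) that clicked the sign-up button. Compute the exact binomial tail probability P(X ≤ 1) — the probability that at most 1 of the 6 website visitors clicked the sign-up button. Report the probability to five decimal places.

P = 0.00160

X ~ Binomial(n=6, p=0.80).
P(X ≤ 1) = C(6,0)·0.80^0·0.20^6 + C(6,1)·0.80^1·0.20^5.
= 0.000064 + 0.001536 = 0.00160.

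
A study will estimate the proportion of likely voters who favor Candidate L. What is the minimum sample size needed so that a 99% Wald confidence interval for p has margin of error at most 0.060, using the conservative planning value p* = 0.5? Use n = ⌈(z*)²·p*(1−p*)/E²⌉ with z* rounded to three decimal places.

n = 461

z* = 2.576 at the 99% level.
p*(1−p*) = 0.2500.
Required n before rounding: 6.635776 × 0.2500 / 0.060² = 460.818.
⌈460.818⌉ = 461.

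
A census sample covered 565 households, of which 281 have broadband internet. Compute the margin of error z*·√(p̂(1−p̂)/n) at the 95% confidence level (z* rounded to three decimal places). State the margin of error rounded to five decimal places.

ME = 0.04123

The sample proportion is 281/565 = 0.49735.
SE(p̂) = √(0.49735·0.50265/565) = 0.021035.
The 95% critical value is z* = 1.960.
So ME = 0.04123.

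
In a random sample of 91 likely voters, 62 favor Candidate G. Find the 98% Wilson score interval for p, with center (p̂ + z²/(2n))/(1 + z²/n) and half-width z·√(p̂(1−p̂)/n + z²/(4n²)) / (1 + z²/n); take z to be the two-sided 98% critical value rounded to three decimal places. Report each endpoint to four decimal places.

p̂ = 62/91 = 0.68132; z = 2.326, so z² = 5.410276.
1 + z²/n = 1.059454.
Center = (0.68132 + 0.029727)/1.059454 = 0.67114.
Radicand: p̂(1−p̂)/n + z²/(4n²) = 0.002385973 + 0.000163334 = 0.002549307.
Half-width = 2.326·√0.002549307/1.059454 = 0.11085.
So the interval runs from 0.5603 to 0.7820.

(0.5603, 0.7820)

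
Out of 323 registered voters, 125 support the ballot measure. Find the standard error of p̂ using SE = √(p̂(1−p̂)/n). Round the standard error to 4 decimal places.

p̂ = 125/323 = 0.38700.
p̂(1−p̂) = 0.38700·0.61300 = 0.237231.
SE = √(0.237231/323) = √0.000734461 = 0.0271.

SE = 0.0271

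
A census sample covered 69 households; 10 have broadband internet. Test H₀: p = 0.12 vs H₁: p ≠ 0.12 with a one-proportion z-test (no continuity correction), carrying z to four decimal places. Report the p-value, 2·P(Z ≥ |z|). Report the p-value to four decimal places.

Sample proportion p̂ = 10/69 = 0.14493.
Null standard error: √(0.12·0.88/69) = √0.001530435 = 0.039121.
z = (p̂ − p₀)/SE = (10/69 − 0.12)/0.039121 ≈ 0.6372.
p-value = 2·P(Z ≥ |z|) with z = 0.6372 → 0.5240.

p-value = 0.5240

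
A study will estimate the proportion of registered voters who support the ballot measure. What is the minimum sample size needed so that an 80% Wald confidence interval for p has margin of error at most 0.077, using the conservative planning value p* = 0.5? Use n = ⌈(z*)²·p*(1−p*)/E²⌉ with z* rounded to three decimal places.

The 80% critical value is z* = 1.282.
p*(1−p*) = 0.50·0.50 = 0.2500.
Required n before rounding: 1.643524 × 0.2500 / 0.077² = 69.300.
Rounding up, n = 70.

n = 70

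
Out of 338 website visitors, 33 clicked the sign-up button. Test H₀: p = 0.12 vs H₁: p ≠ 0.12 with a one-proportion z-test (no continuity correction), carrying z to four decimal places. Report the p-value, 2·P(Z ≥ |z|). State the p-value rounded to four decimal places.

p-value = 0.2057

Sample proportion p̂ = 33/338 = 0.09763.
SE₀ = √(0.12·0.88/338) = 0.017676.
z = (p̂ − p₀)/SE = (33/338 − 0.12)/0.017676 ≈ -1.2654.
From the standard normal, 2·P(Z ≥ |z|) = 0.2057.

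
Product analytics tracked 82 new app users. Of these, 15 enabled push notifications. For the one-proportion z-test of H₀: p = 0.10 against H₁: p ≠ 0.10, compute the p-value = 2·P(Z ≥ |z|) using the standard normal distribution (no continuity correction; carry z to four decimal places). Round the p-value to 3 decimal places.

The sample proportion is 15/82 = 0.18293.
Null standard error: √(0.10·0.90/82) = √0.001097561 = 0.033129.
z = (p̂ − p₀)/SE = (15/82 − 0.10)/0.033129 ≈ 2.5031.
From the standard normal, 2·P(Z ≥ |z|) = 0.012.

p-value = 0.012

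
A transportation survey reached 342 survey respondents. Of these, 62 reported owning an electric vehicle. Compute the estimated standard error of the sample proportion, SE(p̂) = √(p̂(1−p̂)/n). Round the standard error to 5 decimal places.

The sample proportion is 62/342 = 0.18129.
p̂(1−p̂) = 0.148424.
Dividing by n and taking the root: √0.000433988 = 0.02083.

SE = 0.02083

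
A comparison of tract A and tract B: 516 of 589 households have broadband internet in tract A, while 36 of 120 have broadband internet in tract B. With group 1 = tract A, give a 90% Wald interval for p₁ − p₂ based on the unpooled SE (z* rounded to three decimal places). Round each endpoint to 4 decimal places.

p̂₁ = 516/589 = 0.87606, p̂₂ = 36/120 = 0.30000; p̂₁ − p̂₂ = 0.57606.
SE = √(0.000184343 + 0.001750000) = √0.001934343 = 0.043981.
For 90% confidence, z* = 1.645. Margin of error = 0.07235.
Interval: 0.57606 ± 0.07235 → (0.5037, 0.6484).

(0.5037, 0.6484)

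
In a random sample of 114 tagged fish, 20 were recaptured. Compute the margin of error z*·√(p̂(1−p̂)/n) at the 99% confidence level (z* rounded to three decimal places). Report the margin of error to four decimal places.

With x = 20 successes in n = 114, p̂ = 0.17544.
Standard error of p̂: √(0.144660/114) = √0.001268946 = 0.035622.
The 99% critical value is z* = 2.576.
So ME = 0.0918.

ME = 0.0918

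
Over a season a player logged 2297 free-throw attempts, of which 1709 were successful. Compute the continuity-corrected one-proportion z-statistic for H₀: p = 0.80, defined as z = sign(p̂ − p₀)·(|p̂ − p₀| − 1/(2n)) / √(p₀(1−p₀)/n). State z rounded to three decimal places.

The sample proportion is 1709/2297 = 0.74401. p̂ − p₀ = -0.055986.
1/(2n) = 0.000218.
Corrected numerator: |-0.055986| − 0.000218 = 0.055768.
Under H₀, SE = √(p₀(1−p₀)/n) = √(0.80·0.20/2297) = √0.000069656 = 0.008346.
z = −0.055768/0.008346 = -6.682.

z = -6.682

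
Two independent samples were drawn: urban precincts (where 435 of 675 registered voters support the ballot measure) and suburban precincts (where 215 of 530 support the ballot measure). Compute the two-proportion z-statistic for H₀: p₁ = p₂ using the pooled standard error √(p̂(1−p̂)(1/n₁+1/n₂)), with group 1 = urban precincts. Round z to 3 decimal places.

Sample proportions: p̂₁ = 435/675 = 0.64444 and p̂₂ = 215/530 = 0.40566.
Pooled p̂ = (435+215)/(675+530) = 650/1205 = 0.53942.
SE = √[p̂(1−p̂)(1/n₁+1/n₂)] = √[0.53942·0.46058·(1/675+1/530)] ≈ 0.028928.
z = 0.23878/0.028928 = 8.254.

z = 8.254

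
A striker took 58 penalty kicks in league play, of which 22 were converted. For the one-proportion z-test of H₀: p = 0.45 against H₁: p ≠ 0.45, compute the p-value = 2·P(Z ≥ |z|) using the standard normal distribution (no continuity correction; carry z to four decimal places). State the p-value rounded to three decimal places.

p̂ = 22/58 = 0.37931.
Under H₀, SE = √(p₀(1−p₀)/n) = √(0.45·0.55/58) = √0.004267241 = 0.065324.
Test statistic (full precision, shown to 4 dp): z = (22/58 − 0.45)/SE₀ ≈ -1.0821.
p-value = 2·P(Z ≥ |z|) with z = -1.0821 → 0.279.

p-value = 0.279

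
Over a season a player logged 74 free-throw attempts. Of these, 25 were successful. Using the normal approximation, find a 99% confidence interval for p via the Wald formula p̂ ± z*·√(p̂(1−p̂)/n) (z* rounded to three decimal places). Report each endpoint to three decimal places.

p̂ = 25/74 = 0.33784.
Standard error of p̂: √(0.223703/74) = √0.003023019 = 0.054982.
For 99% confidence, z* = 2.576.
Margin of error: 2.576 × 0.054982 = 0.14163.
Interval: 0.33784 ± 0.14163 → (0.196, 0.479).

(0.196, 0.479)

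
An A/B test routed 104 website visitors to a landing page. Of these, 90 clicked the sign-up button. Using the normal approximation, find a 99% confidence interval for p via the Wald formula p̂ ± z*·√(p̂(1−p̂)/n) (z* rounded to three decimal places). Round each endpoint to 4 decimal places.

With x = 90 successes in n = 104, p̂ = 0.86538.
SE(p̂) = √(0.86538·0.13462/104) = 0.033468.
z* = 2.576 at the 99% level.
Margin of error: 2.576 × 0.033468 = 0.08621.
CI: 0.86538 ± 0.08621 = (0.7792, 0.9516).

(0.7792, 0.9516)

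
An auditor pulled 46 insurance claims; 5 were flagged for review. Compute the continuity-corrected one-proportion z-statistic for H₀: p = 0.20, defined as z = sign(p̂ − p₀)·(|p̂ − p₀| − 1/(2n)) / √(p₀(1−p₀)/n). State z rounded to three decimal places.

p̂ = 5/46 = 0.10870. p̂ − p₀ = -0.091304.
Continuity correction 1/(2n) = 1/92 = 0.010870.
Corrected numerator: |-0.091304| − 0.010870 = 0.080434.
Null standard error: √(0.20·0.80/46) = √0.003478261 = 0.058977.
z = (−)0.080434/0.058977 = -1.364.

z = -1.364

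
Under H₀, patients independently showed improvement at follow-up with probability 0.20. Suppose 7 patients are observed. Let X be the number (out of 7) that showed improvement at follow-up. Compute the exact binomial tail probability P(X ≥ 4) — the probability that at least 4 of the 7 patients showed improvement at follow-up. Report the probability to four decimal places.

P = 0.0333

X ~ Binomial(n=7, p=0.20).
P(X ≥ 4) = C(7,4)·0.20^4·0.80^3 + C(7,5)·0.20^5·0.80^2 + C(7,6)·0.20^6·0.80^1 + C(7,7)·0.20^7·0.80^0.
= 0.028672 + 0.004301 + 0.000358 + 0.000013 = 0.0333.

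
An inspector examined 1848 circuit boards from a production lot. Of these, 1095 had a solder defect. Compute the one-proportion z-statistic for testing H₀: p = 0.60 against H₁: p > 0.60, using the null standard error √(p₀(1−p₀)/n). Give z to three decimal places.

The sample proportion is 1095/1848 = 0.59253.
SE₀ = √(0.60·0.40/1848) = 0.011396.
z = (0.59253 − 0.60)/0.011396 = -0.00747/0.011396 = -0.655.

z = -0.655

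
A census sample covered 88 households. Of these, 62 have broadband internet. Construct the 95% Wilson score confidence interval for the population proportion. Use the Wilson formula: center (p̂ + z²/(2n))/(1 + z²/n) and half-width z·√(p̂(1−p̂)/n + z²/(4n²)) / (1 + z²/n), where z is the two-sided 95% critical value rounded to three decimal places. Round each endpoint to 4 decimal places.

(0.6023, 0.7897)

p̂ = 62/88 = 0.70455; z = 1.960, so z² = 3.841600.
1 + z²/n = 1.043655.
Adjusted center: (0.70455 + z²/(2n))/1.043655 = 0.69599.
Radicand: p̂(1−p̂)/n + z²/(4n²) = 0.002365468 + 0.000124019 = 0.002489487.
Half-width = 1.960·√0.002489487/1.043655 = 0.09370.
So the interval runs from 0.6023 to 0.7897.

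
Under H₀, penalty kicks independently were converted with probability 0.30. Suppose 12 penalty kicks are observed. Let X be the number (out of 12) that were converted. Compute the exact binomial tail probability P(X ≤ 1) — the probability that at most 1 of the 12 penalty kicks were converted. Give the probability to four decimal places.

X is binomial with n = 12 and p = 0.30.
P(X ≤ 1) = C(12,0)·0.30^0·0.70^12 + C(12,1)·0.30^1·0.70^11.
= 0.013841 + 0.071184 = 0.0850.

P = 0.0850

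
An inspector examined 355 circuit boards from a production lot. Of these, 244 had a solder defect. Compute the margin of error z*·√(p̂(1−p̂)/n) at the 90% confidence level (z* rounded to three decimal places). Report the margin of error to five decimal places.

Sample proportion p̂ = 244/355 = 0.68732.
SE(p̂) = √(0.68732·0.31268/355) = 0.024604.
For 90% confidence, z* = 1.645.
Margin of error = z*·SE = 1.645 × 0.024604 = 0.04047.

ME = 0.04047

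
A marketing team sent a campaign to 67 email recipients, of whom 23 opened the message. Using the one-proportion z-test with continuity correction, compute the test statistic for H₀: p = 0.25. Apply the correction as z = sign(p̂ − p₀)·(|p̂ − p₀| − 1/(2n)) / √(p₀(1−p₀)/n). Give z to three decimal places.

z = 1.622

Sample proportion p̂ = 23/67 = 0.34328. p̂ − p₀ = 0.093284.
1/(2n) = 0.007463.
Corrected numerator: |0.093284| − 0.007463 = 0.085821.
Null standard error: √(0.25·0.75/67) = √0.002798507 = 0.052901.
z = (+)0.085821/0.052901 = 1.622.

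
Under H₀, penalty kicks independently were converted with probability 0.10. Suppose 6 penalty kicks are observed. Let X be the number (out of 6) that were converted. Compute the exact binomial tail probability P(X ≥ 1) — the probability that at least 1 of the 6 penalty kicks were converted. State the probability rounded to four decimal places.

X is binomial with n = 6 and p = 0.10.
P(X ≥ 1) = Σ_{j=1}^{6} C(6,j)·0.10^j·0.90^{6−j}.
= 0.354294 + 0.098415 + 0.014580 + 0.001215 + 0.000054 + 0.000001 = 0.4686.

P = 0.4686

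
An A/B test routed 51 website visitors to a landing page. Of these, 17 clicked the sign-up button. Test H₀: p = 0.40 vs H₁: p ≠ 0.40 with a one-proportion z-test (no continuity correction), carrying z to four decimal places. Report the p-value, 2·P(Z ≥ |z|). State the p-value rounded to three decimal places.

Sample proportion p̂ = 17/51 = 0.33333.
Under H₀, SE = √(p₀(1−p₀)/n) = √(0.40·0.60/51) = √0.004705882 = 0.068599.
z = (p̂ − p₀)/SE = (17/51 − 0.40)/0.068599 ≈ -0.9718.
From the standard normal, 2·P(Z ≥ |z|) = 0.331.

p-value = 0.331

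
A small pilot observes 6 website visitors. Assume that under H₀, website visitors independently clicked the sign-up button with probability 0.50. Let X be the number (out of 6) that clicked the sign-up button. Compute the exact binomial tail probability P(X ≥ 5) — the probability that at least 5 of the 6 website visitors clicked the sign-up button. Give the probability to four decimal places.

P = 0.1094

X is binomial with n = 6 and p = 0.50.
P(X ≥ 5) = C(6,5)·0.50^5·0.50^1 + C(6,6)·0.50^6·0.50^0.
= 0.093750 + 0.015625 = 0.1094.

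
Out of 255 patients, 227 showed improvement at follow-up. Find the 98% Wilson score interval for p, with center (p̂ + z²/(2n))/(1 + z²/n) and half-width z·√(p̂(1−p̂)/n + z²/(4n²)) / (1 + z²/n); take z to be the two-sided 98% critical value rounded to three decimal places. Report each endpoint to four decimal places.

(0.8363, 0.9279)

p̂ = 227/255 = 0.89020; z = 2.326, so z² = 5.410276.
Denominator 1 + z²/n = 1 + 5.410276/255 = 1.021217.
Adjusted center: (0.89020 + z²/(2n))/1.021217 = 0.88209.
Radicand: p̂(1−p̂)/n + z²/(4n²) = 0.000383322 + 0.000020801 = 0.000404123.
Half-width = 2.326·√0.000404123/1.021217 = 0.04579.
CI: 0.88209 ± 0.04579 = (0.8363, 0.9279).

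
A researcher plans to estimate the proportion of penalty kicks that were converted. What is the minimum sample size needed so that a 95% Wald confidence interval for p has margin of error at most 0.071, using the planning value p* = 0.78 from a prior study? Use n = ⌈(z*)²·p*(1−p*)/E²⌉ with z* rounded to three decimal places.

The 95% critical value is z* = 1.960.
p*(1−p*) = 0.78·0.22 = 0.1716.
Required n before rounding: 3.841600 × 0.1716 / 0.071² = 130.771.
⌈130.771⌉ = 131.

n = 131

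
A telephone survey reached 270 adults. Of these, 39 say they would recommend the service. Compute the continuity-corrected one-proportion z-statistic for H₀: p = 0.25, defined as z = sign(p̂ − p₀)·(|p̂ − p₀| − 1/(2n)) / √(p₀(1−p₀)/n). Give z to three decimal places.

z = -3.935

Sample proportion p̂ = 39/270 = 0.14444. p̂ − p₀ = -0.105556.
Continuity correction 1/(2n) = 1/540 = 0.001852.
Corrected numerator: |-0.105556| − 0.001852 = 0.103704.
SE₀ = √(0.25·0.75/270) = 0.026352.
z = (−)0.103704/0.026352 = -3.935.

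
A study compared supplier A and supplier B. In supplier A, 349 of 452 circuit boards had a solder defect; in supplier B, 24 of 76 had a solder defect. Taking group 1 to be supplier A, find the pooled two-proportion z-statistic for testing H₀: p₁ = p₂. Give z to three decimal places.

z = 8.083

p̂₁ = 349/452 = 0.77212, p̂₂ = 24/76 = 0.31579.
Pooled p̂ = (349+24)/(452+76) = 373/528 = 0.70644.
Pooled SE = √[0.2073828·0.01537028] ≈ 0.056458.
z = 0.45633/0.056458 = 8.083.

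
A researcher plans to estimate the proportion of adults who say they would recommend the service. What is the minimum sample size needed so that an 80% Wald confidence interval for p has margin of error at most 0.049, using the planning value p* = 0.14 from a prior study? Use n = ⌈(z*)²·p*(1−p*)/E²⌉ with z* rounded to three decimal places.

The 80% critical value is z* = 1.282.
p*(1−p*) = 0.1204.
(z*)²·p*(1−p*)/E² = 1.643524·0.1204/0.002401 = 82.416.
Rounding up, n = 83.

n = 83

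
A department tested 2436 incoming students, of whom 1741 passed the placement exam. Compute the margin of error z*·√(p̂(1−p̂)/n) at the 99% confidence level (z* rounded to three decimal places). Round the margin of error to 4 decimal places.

ME = 0.0236

p̂ = 1741/2436 = 0.71470.
Standard error of p̂: √(0.203906/2436) = √0.000083705 = 0.009149.
z* = 2.576 at the 99% level.
So ME = 0.0236.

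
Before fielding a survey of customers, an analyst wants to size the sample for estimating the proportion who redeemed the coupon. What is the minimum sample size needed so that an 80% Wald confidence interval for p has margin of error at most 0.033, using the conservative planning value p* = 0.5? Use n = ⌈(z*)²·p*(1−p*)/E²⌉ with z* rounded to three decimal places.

n = 378

For 80% confidence, z* = 1.282.
p*(1−p*) = 0.50·0.50 = 0.2500.
Required n before rounding: 1.643524 × 0.2500 / 0.033² = 377.301.
⌈377.301⌉ = 378.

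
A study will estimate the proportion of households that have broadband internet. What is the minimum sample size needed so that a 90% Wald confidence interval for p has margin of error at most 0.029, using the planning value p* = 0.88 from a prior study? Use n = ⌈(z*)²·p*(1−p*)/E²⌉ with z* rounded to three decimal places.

The 90% critical value is z* = 1.645.
p*(1−p*) = 0.1056.
Required n before rounding: 2.706025 × 0.1056 / 0.029² = 339.781.
⌈339.781⌉ = 340.

n = 340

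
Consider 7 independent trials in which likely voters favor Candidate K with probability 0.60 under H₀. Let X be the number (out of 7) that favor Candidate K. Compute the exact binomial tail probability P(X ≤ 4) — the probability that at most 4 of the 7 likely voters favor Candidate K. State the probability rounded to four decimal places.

X is binomial with n = 7 and p = 0.60.
P(X ≤ 4) = Σ_{j=0}^{4} C(7,j)·0.60^j·0.40^{7−j}.
= 0.001638 + 0.017203 + 0.077414 + 0.193536 + 0.290304 = 0.5801.

P = 0.5801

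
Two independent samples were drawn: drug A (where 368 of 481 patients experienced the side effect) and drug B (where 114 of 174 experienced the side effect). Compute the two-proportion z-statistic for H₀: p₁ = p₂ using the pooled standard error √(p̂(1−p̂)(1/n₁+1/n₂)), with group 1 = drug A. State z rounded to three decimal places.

Sample proportions: p̂₁ = 368/481 = 0.76507 and p̂₂ = 114/174 = 0.65517.
Pooled p̂ = (368+114)/(481+174) = 482/655 = 0.73588.
Pooled SE = √[0.1943616·0.00782613] ≈ 0.039001.
z = 0.10990/0.039001 = 2.818.

z = 2.818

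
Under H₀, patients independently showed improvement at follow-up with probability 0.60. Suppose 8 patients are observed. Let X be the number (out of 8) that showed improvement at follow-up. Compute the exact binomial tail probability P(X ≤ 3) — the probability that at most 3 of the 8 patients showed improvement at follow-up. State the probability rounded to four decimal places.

X is binomial with n = 8 and p = 0.60.
P(X ≤ 3) = C(8,0)·0.60^0·0.40^8 + C(8,1)·0.60^1·0.40^7 + C(8,2)·0.60^2·0.40^6 + C(8,3)·0.60^3·0.40^5.
= 0.000655 + 0.007864 + 0.041288 + 0.123863 = 0.1737.

P = 0.1737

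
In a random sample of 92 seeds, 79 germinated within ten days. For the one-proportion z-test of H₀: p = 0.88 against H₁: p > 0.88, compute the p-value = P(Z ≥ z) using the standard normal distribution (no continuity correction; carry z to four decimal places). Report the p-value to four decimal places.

p-value = 0.7353

p̂ = 79/92 = 0.85870.
Null standard error: √(0.88·0.12/92) = √0.001147826 = 0.033880.
Test statistic (full precision, shown to 4 dp): z = (79/92 − 0.88)/SE₀ ≈ -0.6288.
p-value = P(Z ≥ z) with z = -0.6288 → 0.7353.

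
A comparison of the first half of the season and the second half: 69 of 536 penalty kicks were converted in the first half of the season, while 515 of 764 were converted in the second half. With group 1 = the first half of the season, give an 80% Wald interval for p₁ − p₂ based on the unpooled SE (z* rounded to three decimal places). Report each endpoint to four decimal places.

(-0.5739, -0.5168)

p̂₁ = 69/536 = 0.12873, p̂₂ = 515/764 = 0.67408; p̂₁ − p̂₂ = -0.54535.
Unpooled SE = √(p̂₁(1−p̂₁)/n₁ + p̂₂(1−p̂₂)/n₂) = √(0.000209253 + 0.000287559) = 0.022289.
z* = 1.282 at the 80% level. Margin of error = 0.02857.
Interval: -0.54535 ± 0.02857 → (-0.5739, -0.5168).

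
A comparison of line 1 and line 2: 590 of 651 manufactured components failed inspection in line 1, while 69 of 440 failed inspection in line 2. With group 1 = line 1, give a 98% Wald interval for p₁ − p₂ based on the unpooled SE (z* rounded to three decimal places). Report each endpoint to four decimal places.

(0.7012, 0.7978)

p̂₁ = 590/651 = 0.90630, p̂₂ = 69/440 = 0.15682; p̂₁ − p̂₂ = 0.74948.
Unpooled SE = √(p̂₁(1−p̂₁)/n₁ + p̂₂(1−p̂₂)/n₂) = √(0.000130448 + 0.000300514) = 0.020760.
z* = 2.326 at the 98% level. Margin of error = 0.04829.
So the interval runs from 0.7012 to 0.7978.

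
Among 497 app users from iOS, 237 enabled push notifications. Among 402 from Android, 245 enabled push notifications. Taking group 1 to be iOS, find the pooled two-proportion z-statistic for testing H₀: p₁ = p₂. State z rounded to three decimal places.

Sample proportions: p̂₁ = 237/497 = 0.47686 and p̂₂ = 245/402 = 0.60945.
Pooled p̂ = (237+245)/(497+402) = 482/899 = 0.53615.
SE = √[p̂(1−p̂)(1/n₁+1/n₂)] = √[0.53615·0.46385·(1/497+1/402)] ≈ 0.033452.
z = -0.13259/0.033452 = -3.964.

z = -3.964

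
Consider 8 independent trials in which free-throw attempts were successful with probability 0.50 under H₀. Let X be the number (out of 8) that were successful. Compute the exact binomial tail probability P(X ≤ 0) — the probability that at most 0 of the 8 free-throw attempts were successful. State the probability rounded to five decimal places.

X is binomial with n = 8 and p = 0.50.
P(X ≤ 0) = C(8,0)·0.50^0·0.50^8.
= 0.003906 = 0.00391.

P = 0.00391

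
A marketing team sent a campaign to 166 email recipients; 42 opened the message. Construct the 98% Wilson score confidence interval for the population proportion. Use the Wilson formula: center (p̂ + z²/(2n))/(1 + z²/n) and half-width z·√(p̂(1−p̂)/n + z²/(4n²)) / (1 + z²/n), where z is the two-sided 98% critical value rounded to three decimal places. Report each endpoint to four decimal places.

p̂ = 42/166 = 0.25301; z = 2.326, so z² = 5.410276.
1 + z²/n = 1.032592.
Center = (0.25301 + 0.016296)/1.032592 = 0.26081.
Radicand: p̂(1−p̂)/n + z²/(4n²) = 0.001138536 + 0.000049084 = 0.001187620.
Half-width = 2.326·√0.001187620/1.032592 = 0.07763.
Interval: 0.26081 ± 0.07763 → (0.1832, 0.3384).

(0.1832, 0.3384)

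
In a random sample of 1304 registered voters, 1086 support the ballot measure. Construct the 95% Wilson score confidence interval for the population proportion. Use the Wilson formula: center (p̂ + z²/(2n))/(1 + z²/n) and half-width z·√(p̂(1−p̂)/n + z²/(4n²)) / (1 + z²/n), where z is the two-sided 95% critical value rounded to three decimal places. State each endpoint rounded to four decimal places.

Here p̂ = 1086/1304 = 0.83282 and z = 1.960 (z² = 3.841600).
Denominator 1 + z²/n = 1 + 3.841600/1304 = 1.002946.
Center = (0.83282 + 0.001473)/1.002946 = 0.83184.
Radicand: p̂(1−p̂)/n + z²/(4n²) = 0.000106771 + 0.000000565 = 0.000107336.
Half-width = 1.960·√0.000107336/1.002946 = 0.02025.
So the interval runs from 0.8116 to 0.8521.

(0.8116, 0.8521)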